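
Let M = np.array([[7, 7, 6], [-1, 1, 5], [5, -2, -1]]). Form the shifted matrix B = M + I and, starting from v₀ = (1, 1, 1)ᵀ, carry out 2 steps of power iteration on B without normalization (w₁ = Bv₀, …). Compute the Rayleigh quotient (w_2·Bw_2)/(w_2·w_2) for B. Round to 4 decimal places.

B = M + I has rows (8, 7, 6); (-1, 2, 5); (5, -2, 0)
w1 = Bv₀ = (21, 6, 3)
w2 = Bw1 = (228, 6, 93)
Bw2 = (2424, 249, 1128)
w2·Bw2 = 659070; w2·w2 = 60669; μ ≈ 659070/60669 = 10.8634

10.8634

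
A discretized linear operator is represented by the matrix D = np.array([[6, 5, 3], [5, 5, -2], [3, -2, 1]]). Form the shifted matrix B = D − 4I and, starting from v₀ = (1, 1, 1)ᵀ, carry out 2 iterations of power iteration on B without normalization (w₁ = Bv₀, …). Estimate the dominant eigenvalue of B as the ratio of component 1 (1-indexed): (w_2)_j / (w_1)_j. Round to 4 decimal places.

3.4000

B = D − 4I has rows (2, 5, 3); (5, 1, -2); (3, -2, -3)
w1 = Bv₀ = (2·1 + 5·1 + 3·1; 5·1 + 1·1 + (-2)·1; 3·1 + (-2)·1 + (-3)·1) = (10, 4, -2)
w2 = Bw1 = (2·10 + 5·4 + 3·(-2); 5·10 + 1·4 + (-2)·(-2); 3·10 + (-2)·4 + (-3)·(-2)) = (34, 58, 28)
Ratio: 34/10 = 3.4000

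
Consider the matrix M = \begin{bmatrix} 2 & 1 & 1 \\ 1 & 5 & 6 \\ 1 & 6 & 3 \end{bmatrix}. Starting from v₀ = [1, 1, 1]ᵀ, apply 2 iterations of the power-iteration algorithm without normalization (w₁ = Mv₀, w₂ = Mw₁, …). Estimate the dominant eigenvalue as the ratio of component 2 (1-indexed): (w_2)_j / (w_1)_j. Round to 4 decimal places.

10.3333

w1 = Mv₀ = (2·1 + 1·1 + 1·1; 1·1 + 5·1 + 6·1; 1·1 + 6·1 + 3·1) = (4, 12, 10)
w2 = Mw1 = (2·4 + 1·12 + 1·10; 1·4 + 5·12 + 6·10; 1·4 + 6·12 + 3·10) = (30, 124, 106)
Ratio at component: 124 / 12 = 10.3333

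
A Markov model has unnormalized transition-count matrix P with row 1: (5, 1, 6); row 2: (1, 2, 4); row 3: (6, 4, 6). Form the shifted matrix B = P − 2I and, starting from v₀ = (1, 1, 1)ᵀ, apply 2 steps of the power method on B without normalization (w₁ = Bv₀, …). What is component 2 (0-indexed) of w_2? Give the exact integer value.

136

B = P − 2I has rows (3, 1, 6); (1, 0, 4); (6, 4, 4)
w1 = Bv₀ = (3·1 + 1·1 + 6·1; 1·1 + 0·1 + 4·1; 6·1 + 4·1 + 4·1) = (10, 5, 14)
w2 = Bw1 = (3·10 + 1·5 + 6·14; 1·10 + 0·5 + 4·14; 6·10 + 4·5 + 4·14) = (119, 66, 136)
Requested component of w2: 136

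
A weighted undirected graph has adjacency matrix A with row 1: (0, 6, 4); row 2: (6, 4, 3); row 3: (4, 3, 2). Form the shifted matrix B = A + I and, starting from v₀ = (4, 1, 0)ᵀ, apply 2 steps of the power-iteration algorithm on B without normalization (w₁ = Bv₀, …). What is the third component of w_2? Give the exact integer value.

184

B = A + I has rows (1, 6, 4); (6, 5, 3); (4, 3, 3)
w1 = Bv₀ = (1·4 + 6·1 + 4·0; 6·4 + 5·1 + 3·0; 4·4 + 3·1 + 3·0) = (10, 29, 19)
w2 = Bw1 = (1·10 + 6·29 + 4·19; 6·10 + 5·29 + 3·19; 4·10 + 3·29 + 3·19) = (260, 262, 184)
Requested component of w2: 184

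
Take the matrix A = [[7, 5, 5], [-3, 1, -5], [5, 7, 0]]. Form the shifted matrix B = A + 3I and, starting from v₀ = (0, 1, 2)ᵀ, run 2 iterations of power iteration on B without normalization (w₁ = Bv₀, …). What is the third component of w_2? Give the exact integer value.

72

B = A + 3I has rows (10, 5, 5); (-3, 4, -5); (5, 7, 3)
w1 = Bv₀ = (15, -6, 13)
w2 = Bw1 = (185, -134, 72)
Requested component of w2: 72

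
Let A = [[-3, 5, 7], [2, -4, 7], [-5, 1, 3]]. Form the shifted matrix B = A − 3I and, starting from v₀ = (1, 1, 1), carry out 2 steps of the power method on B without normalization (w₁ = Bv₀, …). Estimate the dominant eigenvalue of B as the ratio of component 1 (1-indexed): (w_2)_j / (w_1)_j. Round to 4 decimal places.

-9.0000

B = A − 3I has rows (-6, 5, 7); (2, -7, 7); (-5, 1, 0)
w1 = Bv₀ = ((-6)·1 + 5·1 + 7·1; 2·1 + (-7)·1 + 7·1; (-5)·1 + 1·1 + 0·1) = (6, 2, -4)
w2 = Bw1 = ((-6)·6 + 5·2 + 7·(-4); 2·6 + (-7)·2 + 7·(-4); (-5)·6 + 1·2 + 0·(-4)) = (-54, -30, -28)
Ratio: -54/6 = -9.0000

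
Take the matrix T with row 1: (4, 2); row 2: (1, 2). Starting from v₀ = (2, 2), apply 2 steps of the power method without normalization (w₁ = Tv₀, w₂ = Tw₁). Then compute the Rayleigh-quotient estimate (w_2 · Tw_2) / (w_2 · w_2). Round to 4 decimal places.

w1 = Tv₀ = (4·2 + 2·2; 1·2 + 2·2) = (12, 6)
w2 = Tw1 = (4·12 + 2·6; 1·12 + 2·6) = (60, 24)
Tw2 = (288, 108)
w2·Tw2 = 60·288 + 24·108 = 19872; w2·w2 = 60·60 + 24·24 = 4176
λ ≈ 19872/4176 = 4.7586

λ ≈ 4.7586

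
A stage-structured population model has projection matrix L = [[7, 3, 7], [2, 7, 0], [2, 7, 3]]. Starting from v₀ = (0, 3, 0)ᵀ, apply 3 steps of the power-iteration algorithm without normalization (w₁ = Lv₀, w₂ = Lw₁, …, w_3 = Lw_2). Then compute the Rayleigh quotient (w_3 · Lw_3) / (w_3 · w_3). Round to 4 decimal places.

w1 = Lv₀ = (9, 21, 21)
w2 = Lw1 = (273, 165, 228)
w3 = Lw2 = (4002, 1701, 2385)
Lw3 = (49812, 19911, 27066)
w3·Lw3 = 4002·49812 + 1701·19911 + 2385·27066 = 297768645; w3·w3 = 4002·4002 + 1701·1701 + 2385·2385 = 24597630
λ ≈ 297768645/24597630 = 12.1056

λ ≈ 12.1056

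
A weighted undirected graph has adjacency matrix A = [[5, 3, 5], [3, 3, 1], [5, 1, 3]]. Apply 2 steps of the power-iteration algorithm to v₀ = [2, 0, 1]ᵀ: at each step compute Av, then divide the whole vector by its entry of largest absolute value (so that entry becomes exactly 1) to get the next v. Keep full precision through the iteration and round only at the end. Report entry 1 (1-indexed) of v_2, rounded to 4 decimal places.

1.0000

Av0 = (15.00000, 7.00000, 13.00000); divide by 15.00000 → v1 = (1.00000, 0.46667, 0.86667)
Av1 = (10.73333, 5.26667, 8.06667); divide by 10.73333 → v2 = (1.00000, 0.49068, 0.75155)
Requested entry of v2: 161/161 = 1.0000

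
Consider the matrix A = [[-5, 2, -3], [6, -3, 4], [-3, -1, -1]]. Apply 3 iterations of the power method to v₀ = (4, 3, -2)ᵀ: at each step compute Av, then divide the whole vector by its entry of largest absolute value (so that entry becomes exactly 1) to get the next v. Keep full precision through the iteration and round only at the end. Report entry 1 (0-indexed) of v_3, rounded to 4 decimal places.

Av0 = (-8.00000, 7.00000, -13.00000); divide by -13.00000 → v1 = (0.61538, -0.53846, 1.00000)
Av1 = (-7.15385, 9.30769, -2.30769); divide by 9.30769 → v2 = (-0.76860, 1.00000, -0.24793)
Av2 = (6.58678, -8.60331, 1.55372); divide by -8.60331 → v3 = (-0.76561, 1.00000, -0.18060)
Requested entry of v3: 1041/1041 = 1.0000

1.0000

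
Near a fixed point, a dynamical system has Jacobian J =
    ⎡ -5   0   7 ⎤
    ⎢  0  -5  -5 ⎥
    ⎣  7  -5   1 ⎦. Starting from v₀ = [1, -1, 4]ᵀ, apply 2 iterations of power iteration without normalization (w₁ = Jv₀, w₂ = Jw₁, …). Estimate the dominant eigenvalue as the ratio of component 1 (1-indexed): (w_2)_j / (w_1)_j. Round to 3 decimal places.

w1 = Jv₀ = ((-5)·1 + 0·(-1) + 7·4; 0·1 + (-5)·(-1) + (-5)·4; 7·1 + (-5)·(-1) + 1·4) = (23, -15, 16)
w2 = Jw1 = ((-5)·23 + 0·(-15) + 7·16; 0·23 + (-5)·(-15) + (-5)·16; 7·23 + (-5)·(-15) + 1·16) = (-3, -5, 252)
Ratio at component: -3 / 23 = -0.130

-0.130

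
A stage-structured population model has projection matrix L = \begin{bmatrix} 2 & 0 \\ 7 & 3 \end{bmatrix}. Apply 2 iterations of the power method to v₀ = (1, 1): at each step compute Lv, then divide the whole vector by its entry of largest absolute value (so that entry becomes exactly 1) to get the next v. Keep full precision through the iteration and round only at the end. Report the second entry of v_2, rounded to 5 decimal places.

Lv0 = (2.000000, 10.000000); divide by 10.000000 → v1 = (0.200000, 1.000000)
Lv1 = (0.400000, 4.400000); divide by 4.400000 → v2 = (0.090909, 1.000000)
Requested entry of v2: 44/44 = 1.00000

1.00000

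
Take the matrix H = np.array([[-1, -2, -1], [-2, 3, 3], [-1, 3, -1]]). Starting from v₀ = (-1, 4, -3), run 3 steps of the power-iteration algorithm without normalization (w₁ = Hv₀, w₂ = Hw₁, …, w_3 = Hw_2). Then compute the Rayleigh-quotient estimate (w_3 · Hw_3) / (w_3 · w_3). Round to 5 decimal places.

w1 = Hv₀ = ((-1)·(-1) + (-2)·4 + (-1)·(-3); (-2)·(-1) + 3·4 + 3·(-3); (-1)·(-1) + 3·4 + (-1)·(-3)) = (-4, 5, 16)
w2 = Hw1 = ((-1)·(-4) + (-2)·5 + (-1)·16; (-2)·(-4) + 3·5 + 3·16; (-1)·(-4) + 3·5 + (-1)·16) = (-22, 71, 3)
w3 = Hw2 = (-123, 266, 232)
Hw3 = (-641, 1740, 689)
w3·Hw3 = (-123)·(-641) + 266·1740 + 232·689 = 701531; w3·w3 = (-123)·(-123) + 266·266 + 232·232 = 139709
λ ≈ 701531/139709 = 5.02137

5.02137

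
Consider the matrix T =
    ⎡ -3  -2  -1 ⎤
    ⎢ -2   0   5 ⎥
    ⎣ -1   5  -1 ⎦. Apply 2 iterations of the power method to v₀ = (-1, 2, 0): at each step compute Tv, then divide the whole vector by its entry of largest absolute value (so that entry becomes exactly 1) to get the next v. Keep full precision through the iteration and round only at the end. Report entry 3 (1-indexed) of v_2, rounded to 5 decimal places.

0.00000

Tv0 = (-1.000000, 2.000000, 11.000000); divide by 11.000000 → v1 = (-0.090909, 0.181818, 1.000000)
Tv1 = (-1.090909, 5.181818, 0.000000); divide by 5.181818 → v2 = (-0.210526, 1.000000, 0.000000)
Requested entry of v2: 0/57 = 0.00000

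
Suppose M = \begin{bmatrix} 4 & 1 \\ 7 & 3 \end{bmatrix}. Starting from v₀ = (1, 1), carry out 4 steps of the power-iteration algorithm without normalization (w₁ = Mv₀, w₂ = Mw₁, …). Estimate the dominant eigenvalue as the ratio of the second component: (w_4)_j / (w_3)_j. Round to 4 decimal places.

λ ≈ 6.1975

w1 = Mv₀ = (4·1 + 1·1; 7·1 + 3·1) = (5, 10)
w2 = Mw1 = (4·5 + 1·10; 7·5 + 3·10) = (30, 65)
w3 = Mw2 = (185, 405)
w4 = Mw3 = (1145, 2510)
Ratio at component: 2510 / 405 = 6.1975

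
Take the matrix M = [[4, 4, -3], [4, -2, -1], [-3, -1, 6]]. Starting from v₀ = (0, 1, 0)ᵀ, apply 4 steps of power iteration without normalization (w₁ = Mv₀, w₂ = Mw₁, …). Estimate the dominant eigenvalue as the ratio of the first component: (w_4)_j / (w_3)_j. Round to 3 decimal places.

6.966

w1 = Mv₀ = (4, -2, -1)
w2 = Mw1 = (11, 21, -16)
w3 = Mw2 = (176, 18, -150)
w4 = Mw3 = (1226, 818, -1446)
Ratio at component: 1226 / 176 = 6.966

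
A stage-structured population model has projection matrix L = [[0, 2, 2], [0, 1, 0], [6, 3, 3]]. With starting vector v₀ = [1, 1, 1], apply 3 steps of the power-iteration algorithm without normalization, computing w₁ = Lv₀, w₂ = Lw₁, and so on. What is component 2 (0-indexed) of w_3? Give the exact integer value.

348

w1 = Lv₀ = (0·1 + 2·1 + 2·1; 0·1 + 1·1 + 0·1; 6·1 + 3·1 + 3·1) = (4, 1, 12)
w2 = Lw1 = (0·4 + 2·1 + 2·12; 0·4 + 1·1 + 0·12; 6·4 + 3·1 + 3·12) = (26, 1, 63)
w3 = Lw2 = (128, 1, 348)
The requested component of w3 is 348.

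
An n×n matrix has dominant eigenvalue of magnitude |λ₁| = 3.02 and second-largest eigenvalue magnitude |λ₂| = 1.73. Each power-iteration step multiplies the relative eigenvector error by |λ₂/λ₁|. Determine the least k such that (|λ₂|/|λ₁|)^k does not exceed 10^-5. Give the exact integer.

|λ₂/λ₁| = 1.73/3.02 = 0.57285
Need k ≥ ln(10^-5) / ln(0.57285) = -11.5129 / -0.5571 ≈ 20.665
Smallest integer k satisfying the bound: 21

21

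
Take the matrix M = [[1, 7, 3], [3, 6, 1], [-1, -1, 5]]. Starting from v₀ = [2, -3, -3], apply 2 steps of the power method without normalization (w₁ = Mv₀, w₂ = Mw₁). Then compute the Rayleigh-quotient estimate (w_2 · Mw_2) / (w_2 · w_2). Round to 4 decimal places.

w1 = Mv₀ = (-28, -15, -14)
w2 = Mw1 = (-175, -188, -27)
Mw2 = (-1572, -1680, 228)
w2·Mw2 = (-175)·(-1572) + (-188)·(-1680) + (-27)·228 = 584784; w2·w2 = (-175)·(-175) + (-188)·(-188) + (-27)·(-27) = 66698
λ ≈ 584784/66698 = 8.7676

λ ≈ 8.7676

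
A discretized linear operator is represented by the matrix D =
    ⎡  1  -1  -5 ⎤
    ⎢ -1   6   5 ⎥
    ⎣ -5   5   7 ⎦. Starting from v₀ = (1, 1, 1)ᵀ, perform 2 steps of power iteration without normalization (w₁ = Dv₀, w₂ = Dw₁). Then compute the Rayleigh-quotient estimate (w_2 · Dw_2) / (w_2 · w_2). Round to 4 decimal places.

λ ≈ 13.1343

w1 = Dv₀ = (-5, 10, 7)
w2 = Dw1 = (-50, 100, 124)
Dw2 = (-770, 1270, 1618)
w2·Dw2 = (-50)·(-770) + 100·1270 + 124·1618 = 366132; w2·w2 = (-50)·(-50) + 100·100 + 124·124 = 27876
λ ≈ 366132/27876 = 13.1343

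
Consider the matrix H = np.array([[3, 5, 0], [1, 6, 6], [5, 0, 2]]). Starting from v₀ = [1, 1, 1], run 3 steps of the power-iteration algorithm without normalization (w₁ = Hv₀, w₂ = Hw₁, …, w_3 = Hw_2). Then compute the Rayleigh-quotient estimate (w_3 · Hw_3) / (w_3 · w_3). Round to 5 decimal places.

λ ≈ 9.63117

w1 = Hv₀ = (8, 13, 7)
w2 = Hw1 = (89, 128, 54)
w3 = Hw2 = (907, 1181, 553)
Hw3 = (8626, 11311, 5641)
w3·Hw3 = 907·8626 + 1181·11311 + 553·5641 = 24301546; w3·w3 = 907·907 + 1181·1181 + 553·553 = 2523219
λ ≈ 24301546/2523219 = 9.63117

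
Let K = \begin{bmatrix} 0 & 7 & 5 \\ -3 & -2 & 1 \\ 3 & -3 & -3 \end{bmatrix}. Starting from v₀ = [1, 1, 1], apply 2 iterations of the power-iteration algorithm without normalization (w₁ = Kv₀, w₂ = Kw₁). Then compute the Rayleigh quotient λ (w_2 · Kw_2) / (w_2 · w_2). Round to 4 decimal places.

-3.6988

w1 = Kv₀ = (12, -4, -3)
w2 = Kw1 = (-43, -31, 57)
Kw2 = (68, 248, -207)
w2·Kw2 = (-43)·68 + (-31)·248 + 57·(-207) = -22411; w2·w2 = (-43)·(-43) + (-31)·(-31) + 57·57 = 6059
λ ≈ -22411/6059 = -3.6988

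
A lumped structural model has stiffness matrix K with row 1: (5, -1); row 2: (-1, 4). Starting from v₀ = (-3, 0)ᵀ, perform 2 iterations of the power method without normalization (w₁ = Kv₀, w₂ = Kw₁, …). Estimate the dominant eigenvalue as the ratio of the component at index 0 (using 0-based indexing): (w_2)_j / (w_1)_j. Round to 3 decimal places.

w1 = Kv₀ = (5·(-3) + (-1)·0; (-1)·(-3) + 4·0) = (-15, 3)
w2 = Kw1 = (5·(-15) + (-1)·3; (-1)·(-15) + 4·3) = (-78, 27)
Ratio at component: -78 / -15 = 5.200

5.200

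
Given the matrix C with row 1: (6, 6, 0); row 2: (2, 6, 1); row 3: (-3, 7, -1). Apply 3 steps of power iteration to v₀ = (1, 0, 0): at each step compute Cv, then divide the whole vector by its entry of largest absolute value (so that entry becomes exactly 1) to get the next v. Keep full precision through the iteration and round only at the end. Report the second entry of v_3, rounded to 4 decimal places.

Cv0 = (6.00000, 2.00000, -3.00000); divide by 6.00000 → v1 = (1.00000, 0.33333, -0.50000)
Cv1 = (8.00000, 3.50000, -0.16667); divide by 8.00000 → v2 = (1.00000, 0.43750, -0.02083)
Cv2 = (8.62500, 4.60417, 0.08333); divide by 8.62500 → v3 = (1.00000, 0.53382, 0.00966)
Requested entry of v3: 221/414 = 0.5338

0.5338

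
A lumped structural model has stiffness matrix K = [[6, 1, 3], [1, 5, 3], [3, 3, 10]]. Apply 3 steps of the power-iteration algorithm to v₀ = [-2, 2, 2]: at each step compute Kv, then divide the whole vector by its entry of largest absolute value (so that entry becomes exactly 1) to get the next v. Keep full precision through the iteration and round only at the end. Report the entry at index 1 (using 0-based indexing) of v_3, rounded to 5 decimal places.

0.48444

Kv0 = (-4.000000, 14.000000, 20.000000); divide by 20.000000 → v1 = (-0.200000, 0.700000, 1.000000)
Kv1 = (2.500000, 6.300000, 11.500000); divide by 11.500000 → v2 = (0.217391, 0.547826, 1.000000)
Kv2 = (4.852174, 5.956522, 12.295652); divide by 12.295652 → v3 = (0.394625, 0.484441, 1.000000)
Requested entry of v3: 1370/2828 = 0.48444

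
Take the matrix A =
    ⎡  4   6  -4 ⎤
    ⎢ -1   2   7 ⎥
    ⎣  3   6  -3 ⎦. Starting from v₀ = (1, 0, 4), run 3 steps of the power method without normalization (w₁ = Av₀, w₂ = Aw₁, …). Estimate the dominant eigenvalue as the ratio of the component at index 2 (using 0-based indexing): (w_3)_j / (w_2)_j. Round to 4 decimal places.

λ ≈ 0.0588

w1 = Av₀ = (4·1 + 6·0 + (-4)·4; (-1)·1 + 2·0 + 7·4; 3·1 + 6·0 + (-3)·4) = (-12, 27, -9)
w2 = Aw1 = (4·(-12) + 6·27 + (-4)·(-9); (-1)·(-12) + 2·27 + 7·(-9); 3·(-12) + 6·27 + (-3)·(-9)) = (150, 3, 153)
w3 = Aw2 = (6, 927, 9)
Ratio at component: 9 / 153 = 0.0588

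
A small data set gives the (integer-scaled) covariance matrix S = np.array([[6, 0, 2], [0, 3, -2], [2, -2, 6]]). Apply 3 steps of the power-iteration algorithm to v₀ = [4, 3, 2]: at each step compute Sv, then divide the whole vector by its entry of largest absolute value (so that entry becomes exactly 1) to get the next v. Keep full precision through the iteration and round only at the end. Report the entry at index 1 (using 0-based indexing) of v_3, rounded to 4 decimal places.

Sv0 = (28.00000, 5.00000, 14.00000); divide by 28.00000 → v1 = (1.00000, 0.17857, 0.50000)
Sv1 = (7.00000, -0.46429, 4.64286); divide by 7.00000 → v2 = (1.00000, -0.06633, 0.66327)
Sv2 = (7.32653, -1.52551, 6.11224); divide by 7.32653 → v3 = (1.00000, -0.20822, 0.83426)
Requested entry of v3: -299/1436 = -0.2082

-0.2082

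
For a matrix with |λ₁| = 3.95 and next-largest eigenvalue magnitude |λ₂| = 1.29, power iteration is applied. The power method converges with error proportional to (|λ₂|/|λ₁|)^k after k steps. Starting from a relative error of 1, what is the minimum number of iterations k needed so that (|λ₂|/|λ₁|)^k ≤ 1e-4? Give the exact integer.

9

|λ₂/λ₁| = 1.29/3.95 = 0.32658
Need k ≥ ln(1e-4) / ln(0.32658) = -9.2103 / -1.1191 ≈ 8.230
Smallest integer k satisfying the bound: 9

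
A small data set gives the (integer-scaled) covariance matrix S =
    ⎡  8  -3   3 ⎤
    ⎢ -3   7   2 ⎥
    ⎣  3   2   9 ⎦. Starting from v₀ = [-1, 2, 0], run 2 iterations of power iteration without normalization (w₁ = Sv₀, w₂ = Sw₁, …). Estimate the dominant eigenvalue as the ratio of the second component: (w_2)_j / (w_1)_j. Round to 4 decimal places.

w1 = Sv₀ = (8·(-1) + (-3)·2 + 3·0; (-3)·(-1) + 7·2 + 2·0; 3·(-1) + 2·2 + 9·0) = (-14, 17, 1)
w2 = Sw1 = (8·(-14) + (-3)·17 + 3·1; (-3)·(-14) + 7·17 + 2·1; 3·(-14) + 2·17 + 9·1) = (-160, 163, 1)
Ratio at component: 163 / 17 = 9.5882

λ ≈ 9.5882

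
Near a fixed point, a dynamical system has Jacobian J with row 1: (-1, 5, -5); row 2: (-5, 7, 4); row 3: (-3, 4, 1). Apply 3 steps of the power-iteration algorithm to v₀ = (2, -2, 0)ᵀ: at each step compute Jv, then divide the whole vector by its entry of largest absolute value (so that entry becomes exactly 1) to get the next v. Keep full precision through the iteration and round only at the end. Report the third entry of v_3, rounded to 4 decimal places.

0.4912

Jv0 = (-12.00000, -24.00000, -14.00000); divide by -24.00000 → v1 = (0.50000, 1.00000, 0.58333)
Jv1 = (1.58333, 6.83333, 3.08333); divide by 6.83333 → v2 = (0.23171, 1.00000, 0.45122)
Jv2 = (2.51220, 7.64634, 3.75610); divide by 7.64634 → v3 = (0.32855, 1.00000, 0.49123)
Requested entry of v3: -616/-1254 = 0.4912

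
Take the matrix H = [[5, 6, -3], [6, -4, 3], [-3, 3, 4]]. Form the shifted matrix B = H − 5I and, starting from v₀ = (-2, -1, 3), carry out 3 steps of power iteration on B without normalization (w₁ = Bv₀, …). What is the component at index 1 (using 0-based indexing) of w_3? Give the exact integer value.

1701

B = H − 5I has rows (0, 6, -3); (6, -9, 3); (-3, 3, -1)
w1 = Bv₀ = (0·(-2) + 6·(-1) + (-3)·3; 6·(-2) + (-9)·(-1) + 3·3; (-3)·(-2) + 3·(-1) + (-1)·3) = (-15, 6, 0)
w2 = Bw1 = (0·(-15) + 6·6 + (-3)·0; 6·(-15) + (-9)·6 + 3·0; (-3)·(-15) + 3·6 + (-1)·0) = (36, -144, 63)
w3 = Bw2 = (-1053, 1701, -603)
Requested component of w3: 1701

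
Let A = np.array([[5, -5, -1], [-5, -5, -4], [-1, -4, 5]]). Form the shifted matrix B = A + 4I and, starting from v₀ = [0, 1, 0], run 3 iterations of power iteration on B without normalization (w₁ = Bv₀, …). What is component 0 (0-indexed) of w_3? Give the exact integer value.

-507

B = A + 4I has rows (9, -5, -1); (-5, -1, -4); (-1, -4, 9)
w1 = Bv₀ = (9·0 + (-5)·1 + (-1)·0; (-5)·0 + (-1)·1 + (-4)·0; (-1)·0 + (-4)·1 + 9·0) = (-5, -1, -4)
w2 = Bw1 = (9·(-5) + (-5)·(-1) + (-1)·(-4); (-5)·(-5) + (-1)·(-1) + (-4)·(-4); (-1)·(-5) + (-4)·(-1) + 9·(-4)) = (-36, 42, -27)
w3 = Bw2 = (-507, 246, -375)
Requested component of w3: -507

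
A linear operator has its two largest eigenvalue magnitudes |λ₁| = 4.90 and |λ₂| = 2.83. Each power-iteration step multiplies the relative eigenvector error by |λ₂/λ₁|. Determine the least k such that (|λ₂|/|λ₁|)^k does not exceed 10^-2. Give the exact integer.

|λ₂/λ₁| = 2.83/4.90 = 0.57755
Need k ≥ ln(10^-2) / ln(0.57755) = -4.6052 / -0.5490 ≈ 8.389
Smallest integer k satisfying the bound: 9

9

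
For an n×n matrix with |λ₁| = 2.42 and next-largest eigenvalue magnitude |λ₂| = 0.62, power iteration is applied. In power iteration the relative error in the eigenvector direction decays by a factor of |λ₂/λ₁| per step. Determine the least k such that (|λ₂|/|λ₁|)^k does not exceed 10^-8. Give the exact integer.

|λ₂/λ₁| = 0.62/2.42 = 0.25620
Need k ≥ ln(10^-8) / ln(0.25620) = -18.4207 / -1.3618 ≈ 13.527
Smallest integer k satisfying the bound: 14

14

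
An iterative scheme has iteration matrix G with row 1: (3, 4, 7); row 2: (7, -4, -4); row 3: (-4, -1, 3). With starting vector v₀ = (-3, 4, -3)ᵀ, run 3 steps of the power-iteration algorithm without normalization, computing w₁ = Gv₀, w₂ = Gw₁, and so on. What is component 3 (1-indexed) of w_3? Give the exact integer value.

824

w1 = Gv₀ = (3·(-3) + 4·4 + 7·(-3); 7·(-3) + (-4)·4 + (-4)·(-3); (-4)·(-3) + (-1)·4 + 3·(-3)) = (-14, -25, -1)
w2 = Gw1 = (3·(-14) + 4·(-25) + 7·(-1); 7·(-14) + (-4)·(-25) + (-4)·(-1); (-4)·(-14) + (-1)·(-25) + 3·(-1)) = (-149, 6, 78)
w3 = Gw2 = (123, -1379, 824)
The requested component of w3 is 824.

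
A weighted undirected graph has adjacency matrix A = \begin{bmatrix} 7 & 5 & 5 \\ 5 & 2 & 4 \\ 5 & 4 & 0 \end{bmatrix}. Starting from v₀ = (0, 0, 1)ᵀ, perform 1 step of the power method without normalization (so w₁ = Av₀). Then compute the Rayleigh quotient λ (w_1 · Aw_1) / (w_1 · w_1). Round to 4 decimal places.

λ ≈ 9.9268

w1 = Av₀ = (7·0 + 5·0 + 5·1; 5·0 + 2·0 + 4·1; 5·0 + 4·0 + 0·1) = (5, 4, 0)
Aw1 = (55, 33, 41)
w1·Aw1 = 5·55 + 4·33 + 0·41 = 407; w1·w1 = 5·5 + 4·4 + 0·0 = 41
λ ≈ 407/41 = 9.9268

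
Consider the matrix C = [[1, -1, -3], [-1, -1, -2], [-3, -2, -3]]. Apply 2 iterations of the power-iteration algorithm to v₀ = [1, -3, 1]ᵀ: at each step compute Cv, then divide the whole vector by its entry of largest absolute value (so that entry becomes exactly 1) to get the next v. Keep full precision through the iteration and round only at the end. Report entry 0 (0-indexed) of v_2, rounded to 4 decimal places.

-0.3333

Cv0 = (1.00000, 0.00000, 0.00000); divide by 1.00000 → v1 = (1.00000, 0.00000, 0.00000)
Cv1 = (1.00000, -1.00000, -3.00000); divide by -3.00000 → v2 = (-0.33333, 0.33333, 1.00000)
Requested entry of v2: 1/-3 = -0.3333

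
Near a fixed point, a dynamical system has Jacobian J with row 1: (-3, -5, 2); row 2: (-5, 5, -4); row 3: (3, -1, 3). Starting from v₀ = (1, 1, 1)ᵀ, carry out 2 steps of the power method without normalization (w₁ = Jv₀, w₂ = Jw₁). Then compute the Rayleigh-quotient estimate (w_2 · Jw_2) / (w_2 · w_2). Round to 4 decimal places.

λ ≈ -0.5484

w1 = Jv₀ = ((-3)·1 + (-5)·1 + 2·1; (-5)·1 + 5·1 + (-4)·1; 3·1 + (-1)·1 + 3·1) = (-6, -4, 5)
w2 = Jw1 = ((-3)·(-6) + (-5)·(-4) + 2·5; (-5)·(-6) + 5·(-4) + (-4)·5; 3·(-6) + (-1)·(-4) + 3·5) = (48, -10, 1)
Jw2 = (-92, -294, 157)
w2·Jw2 = 48·(-92) + (-10)·(-294) + 1·157 = -1319; w2·w2 = 48·48 + (-10)·(-10) + 1·1 = 2405
λ ≈ -1319/2405 = -0.5484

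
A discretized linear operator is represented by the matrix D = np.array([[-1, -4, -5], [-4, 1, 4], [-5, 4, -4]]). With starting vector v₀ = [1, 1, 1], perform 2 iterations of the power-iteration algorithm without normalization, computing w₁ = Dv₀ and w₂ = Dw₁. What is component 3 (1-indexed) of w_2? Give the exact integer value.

w1 = Dv₀ = (-10, 1, -5)
w2 = Dw1 = (31, 21, 74)
The requested component of w2 is 74.

74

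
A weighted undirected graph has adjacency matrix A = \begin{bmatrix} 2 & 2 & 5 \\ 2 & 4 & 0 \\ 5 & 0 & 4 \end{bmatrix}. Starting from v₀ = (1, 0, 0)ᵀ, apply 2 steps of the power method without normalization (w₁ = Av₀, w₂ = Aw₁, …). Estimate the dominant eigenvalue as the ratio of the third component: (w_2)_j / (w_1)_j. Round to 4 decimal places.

6.0000

w1 = Av₀ = (2·1 + 2·0 + 5·0; 2·1 + 4·0 + 0·0; 5·1 + 0·0 + 4·0) = (2, 2, 5)
w2 = Aw1 = (2·2 + 2·2 + 5·5; 2·2 + 4·2 + 0·5; 5·2 + 0·2 + 4·5) = (33, 12, 30)
Ratio at component: 30 / 5 = 6.0000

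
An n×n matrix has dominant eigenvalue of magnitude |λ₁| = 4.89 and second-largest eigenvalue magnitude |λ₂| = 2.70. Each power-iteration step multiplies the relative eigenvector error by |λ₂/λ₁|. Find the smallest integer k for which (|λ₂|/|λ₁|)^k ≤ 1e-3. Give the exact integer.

12

|λ₂/λ₁| = 2.70/4.89 = 0.55215
Need k ≥ ln(1e-3) / ln(0.55215) = -6.9078 / -0.5939 ≈ 11.630
Smallest integer k satisfying the bound: 12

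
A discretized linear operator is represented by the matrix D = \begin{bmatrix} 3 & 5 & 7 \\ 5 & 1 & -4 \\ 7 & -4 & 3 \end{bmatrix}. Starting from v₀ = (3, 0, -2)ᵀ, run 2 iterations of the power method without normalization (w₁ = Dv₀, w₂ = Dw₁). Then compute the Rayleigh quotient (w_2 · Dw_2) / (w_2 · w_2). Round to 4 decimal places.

-4.8109

w1 = Dv₀ = (3·3 + 5·0 + 7·(-2); 5·3 + 1·0 + (-4)·(-2); 7·3 + (-4)·0 + 3·(-2)) = (-5, 23, 15)
w2 = Dw1 = (3·(-5) + 5·23 + 7·15; 5·(-5) + 1·23 + (-4)·15; 7·(-5) + (-4)·23 + 3·15) = (205, -62, -82)
Dw2 = (-269, 1291, 1437)
w2·Dw2 = 205·(-269) + (-62)·1291 + (-82)·1437 = -253021; w2·w2 = 205·205 + (-62)·(-62) + (-82)·(-82) = 52593
λ ≈ -253021/52593 = -4.8109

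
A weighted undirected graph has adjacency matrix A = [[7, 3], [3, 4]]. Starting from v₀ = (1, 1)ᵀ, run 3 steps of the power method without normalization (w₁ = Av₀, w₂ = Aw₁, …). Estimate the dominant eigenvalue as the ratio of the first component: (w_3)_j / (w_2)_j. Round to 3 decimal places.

w1 = Av₀ = (10, 7)
w2 = Aw1 = (91, 58)
w3 = Aw2 = (811, 505)
Ratio at component: 811 / 91 = 8.912

8.912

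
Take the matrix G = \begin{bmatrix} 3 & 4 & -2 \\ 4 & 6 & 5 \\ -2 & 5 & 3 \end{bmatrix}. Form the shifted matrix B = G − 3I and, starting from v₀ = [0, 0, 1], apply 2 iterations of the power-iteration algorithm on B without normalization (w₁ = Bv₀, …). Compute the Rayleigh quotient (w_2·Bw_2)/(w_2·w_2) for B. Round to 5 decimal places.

0.75736

B = G − 3I has rows (0, 4, -2); (4, 3, 5); (-2, 5, 0)
w1 = Bv₀ = (-2, 5, 0)
w2 = Bw1 = (20, 7, 29)
Bw2 = (-30, 246, -5)
w2·Bw2 = 977; w2·w2 = 1290; μ ≈ 977/1290 = 0.75736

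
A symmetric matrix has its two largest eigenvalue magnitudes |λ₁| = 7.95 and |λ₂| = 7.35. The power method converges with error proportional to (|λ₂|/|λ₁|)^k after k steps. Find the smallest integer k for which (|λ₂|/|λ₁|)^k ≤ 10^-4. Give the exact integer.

|λ₂/λ₁| = 7.35/7.95 = 0.92453
Need k ≥ ln(10^-4) / ln(0.92453) = -9.2103 / -0.0785 ≈ 117.372
Smallest integer k satisfying the bound: 118

118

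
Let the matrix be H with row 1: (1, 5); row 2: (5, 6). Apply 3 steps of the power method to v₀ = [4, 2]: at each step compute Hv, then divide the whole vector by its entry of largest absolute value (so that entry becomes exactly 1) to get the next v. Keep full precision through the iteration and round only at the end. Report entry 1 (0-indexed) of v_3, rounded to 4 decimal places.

1.0000

Hv0 = (14.00000, 32.00000); divide by 32.00000 → v1 = (0.43750, 1.00000)
Hv1 = (5.43750, 8.18750); divide by 8.18750 → v2 = (0.66412, 1.00000)
Hv2 = (5.66412, 9.32061); divide by 9.32061 → v3 = (0.60770, 1.00000)
Requested entry of v3: 2442/2442 = 1.0000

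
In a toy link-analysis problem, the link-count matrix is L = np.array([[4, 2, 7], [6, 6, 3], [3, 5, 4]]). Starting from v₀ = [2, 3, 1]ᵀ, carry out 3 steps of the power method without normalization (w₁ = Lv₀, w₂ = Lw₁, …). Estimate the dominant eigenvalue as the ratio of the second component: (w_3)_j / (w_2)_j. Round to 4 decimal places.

λ ≈ 13.3534

w1 = Lv₀ = (21, 33, 25)
w2 = Lw1 = (325, 399, 328)
w3 = Lw2 = (4394, 5328, 4282)
Ratio at component: 5328 / 399 = 13.3534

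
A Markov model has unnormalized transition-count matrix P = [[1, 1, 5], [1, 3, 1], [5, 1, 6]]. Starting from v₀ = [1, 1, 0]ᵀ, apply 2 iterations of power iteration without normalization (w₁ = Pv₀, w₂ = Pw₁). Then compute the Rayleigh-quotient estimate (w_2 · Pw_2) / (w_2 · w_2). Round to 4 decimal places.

λ ≈ 9.2793

w1 = Pv₀ = (1·1 + 1·1 + 5·0; 1·1 + 3·1 + 1·0; 5·1 + 1·1 + 6·0) = (2, 4, 6)
w2 = Pw1 = (1·2 + 1·4 + 5·6; 1·2 + 3·4 + 1·6; 5·2 + 1·4 + 6·6) = (36, 20, 50)
Pw2 = (306, 146, 500)
w2·Pw2 = 36·306 + 20·146 + 50·500 = 38936; w2·w2 = 36·36 + 20·20 + 50·50 = 4196
λ ≈ 38936/4196 = 9.2793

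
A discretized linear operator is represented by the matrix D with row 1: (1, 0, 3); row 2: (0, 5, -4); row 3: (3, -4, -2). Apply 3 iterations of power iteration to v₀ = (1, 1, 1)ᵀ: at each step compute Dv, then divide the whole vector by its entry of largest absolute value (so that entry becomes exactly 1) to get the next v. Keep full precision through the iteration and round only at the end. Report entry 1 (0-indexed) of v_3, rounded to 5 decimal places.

Dv0 = (4.000000, 1.000000, -3.000000); divide by 4.000000 → v1 = (1.000000, 0.250000, -0.750000)
Dv1 = (-1.250000, 4.250000, 3.500000); divide by 4.250000 → v2 = (-0.294118, 1.000000, 0.823529)
Dv2 = (2.176471, 1.705882, -6.529412); divide by -6.529412 → v3 = (-0.333333, -0.261261, 1.000000)
Requested entry of v3: 29/-111 = -0.26126

-0.26126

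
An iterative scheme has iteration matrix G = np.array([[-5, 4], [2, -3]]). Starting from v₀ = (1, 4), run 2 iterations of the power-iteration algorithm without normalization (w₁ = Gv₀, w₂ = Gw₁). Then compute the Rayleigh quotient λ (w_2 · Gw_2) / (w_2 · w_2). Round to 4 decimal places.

λ ≈ -7.0660

w1 = Gv₀ = ((-5)·1 + 4·4; 2·1 + (-3)·4) = (11, -10)
w2 = Gw1 = ((-5)·11 + 4·(-10); 2·11 + (-3)·(-10)) = (-95, 52)
Gw2 = (683, -346)
w2·Gw2 = (-95)·683 + 52·(-346) = -82877; w2·w2 = (-95)·(-95) + 52·52 = 11729
λ ≈ -82877/11729 = -7.0660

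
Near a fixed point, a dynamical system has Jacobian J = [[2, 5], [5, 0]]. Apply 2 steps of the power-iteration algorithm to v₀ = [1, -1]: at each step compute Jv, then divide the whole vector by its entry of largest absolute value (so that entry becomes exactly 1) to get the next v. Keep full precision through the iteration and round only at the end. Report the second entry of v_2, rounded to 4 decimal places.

Jv0 = (-3.00000, 5.00000); divide by 5.00000 → v1 = (-0.60000, 1.00000)
Jv1 = (3.80000, -3.00000); divide by 3.80000 → v2 = (1.00000, -0.78947)
Requested entry of v2: -15/19 = -0.7895

-0.7895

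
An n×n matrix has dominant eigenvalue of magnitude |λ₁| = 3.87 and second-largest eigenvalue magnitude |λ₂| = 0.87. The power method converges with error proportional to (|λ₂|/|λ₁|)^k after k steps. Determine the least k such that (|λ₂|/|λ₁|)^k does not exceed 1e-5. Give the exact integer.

8

|λ₂/λ₁| = 0.87/3.87 = 0.22481
Need k ≥ ln(1e-5) / ln(0.22481) = -11.5129 / -1.4925 ≈ 7.714
Smallest integer k satisfying the bound: 8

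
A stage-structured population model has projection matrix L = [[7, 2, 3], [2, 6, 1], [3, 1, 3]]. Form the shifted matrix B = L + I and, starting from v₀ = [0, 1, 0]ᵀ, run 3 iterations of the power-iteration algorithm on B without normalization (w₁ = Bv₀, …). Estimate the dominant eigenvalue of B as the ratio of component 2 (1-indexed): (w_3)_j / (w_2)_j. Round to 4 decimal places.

8.5370

B = L + I has rows (8, 2, 3); (2, 7, 1); (3, 1, 4)
w1 = Bv₀ = (8·0 + 2·1 + 3·0; 2·0 + 7·1 + 1·0; 3·0 + 1·1 + 4·0) = (2, 7, 1)
w2 = Bw1 = (8·2 + 2·7 + 3·1; 2·2 + 7·7 + 1·1; 3·2 + 1·7 + 4·1) = (33, 54, 17)
w3 = Bw2 = (423, 461, 221)
Ratio: 461/54 = 8.5370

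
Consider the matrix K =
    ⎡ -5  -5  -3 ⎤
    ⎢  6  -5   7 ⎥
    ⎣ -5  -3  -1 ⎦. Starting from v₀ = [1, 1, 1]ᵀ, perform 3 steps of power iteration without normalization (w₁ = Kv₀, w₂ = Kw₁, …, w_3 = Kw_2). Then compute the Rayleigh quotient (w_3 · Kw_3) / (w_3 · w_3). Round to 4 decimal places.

-4.4444

w1 = Kv₀ = (-13, 8, -9)
w2 = Kw1 = (52, -181, 50)
w3 = Kw2 = (495, 1567, 233)
Kw3 = (-11009, -3234, -7409)
w3·Kw3 = 495·(-11009) + 1567·(-3234) + 233·(-7409) = -12243430; w3·w3 = 495·495 + 1567·1567 + 233·233 = 2754803
λ ≈ -12243430/2754803 = -4.4444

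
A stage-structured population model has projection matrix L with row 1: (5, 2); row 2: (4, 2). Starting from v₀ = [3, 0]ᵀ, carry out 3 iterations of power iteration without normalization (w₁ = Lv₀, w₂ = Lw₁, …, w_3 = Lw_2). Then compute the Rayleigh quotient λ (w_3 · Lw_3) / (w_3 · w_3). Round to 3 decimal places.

w1 = Lv₀ = (5·3 + 2·0; 4·3 + 2·0) = (15, 12)
w2 = Lw1 = (5·15 + 2·12; 4·15 + 2·12) = (99, 84)
w3 = Lw2 = (663, 564)
Lw3 = (4443, 3780)
w3·Lw3 = 663·4443 + 564·3780 = 5077629; w3·w3 = 663·663 + 564·564 = 757665
λ ≈ 5077629/757665 = 6.702

6.702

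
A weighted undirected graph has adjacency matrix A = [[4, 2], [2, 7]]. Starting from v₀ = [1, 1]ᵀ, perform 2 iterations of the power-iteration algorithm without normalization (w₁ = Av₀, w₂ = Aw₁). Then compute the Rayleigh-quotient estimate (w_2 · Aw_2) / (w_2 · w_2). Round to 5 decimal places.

7.98904

w1 = Av₀ = (6, 9)
w2 = Aw1 = (42, 75)
Aw2 = (318, 609)
w2·Aw2 = 42·318 + 75·609 = 59031; w2·w2 = 42·42 + 75·75 = 7389
λ ≈ 59031/7389 = 7.98904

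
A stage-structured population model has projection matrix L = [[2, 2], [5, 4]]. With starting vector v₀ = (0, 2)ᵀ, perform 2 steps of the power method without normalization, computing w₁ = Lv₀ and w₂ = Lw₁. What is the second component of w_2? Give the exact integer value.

52

w1 = Lv₀ = (4, 8)
w2 = Lw1 = (24, 52)
The requested component of w2 is 52.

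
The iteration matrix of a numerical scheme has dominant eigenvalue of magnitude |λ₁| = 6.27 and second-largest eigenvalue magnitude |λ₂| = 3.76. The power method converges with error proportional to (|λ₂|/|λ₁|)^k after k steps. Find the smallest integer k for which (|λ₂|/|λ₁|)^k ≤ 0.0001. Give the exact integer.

19

|λ₂/λ₁| = 3.76/6.27 = 0.59968
Need k ≥ ln(0.0001) / ln(0.59968) = -9.2103 / -0.5114 ≈ 18.012
Smallest integer k satisfying the bound: 19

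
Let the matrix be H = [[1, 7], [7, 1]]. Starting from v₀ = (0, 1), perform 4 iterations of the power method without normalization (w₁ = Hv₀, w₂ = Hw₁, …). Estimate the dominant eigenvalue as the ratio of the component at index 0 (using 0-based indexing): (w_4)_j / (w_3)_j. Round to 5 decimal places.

w1 = Hv₀ = (1·0 + 7·1; 7·0 + 1·1) = (7, 1)
w2 = Hw1 = (1·7 + 7·1; 7·7 + 1·1) = (14, 50)
w3 = Hw2 = (364, 148)
w4 = Hw3 = (1400, 2696)
Ratio at component: 1400 / 364 = 3.84615

3.84615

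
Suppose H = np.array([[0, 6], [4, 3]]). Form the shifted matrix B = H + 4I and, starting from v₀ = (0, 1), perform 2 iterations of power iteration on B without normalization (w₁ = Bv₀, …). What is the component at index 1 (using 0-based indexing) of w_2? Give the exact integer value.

B = H + 4I has rows (4, 6); (4, 7)
w1 = Bv₀ = (4·0 + 6·1; 4·0 + 7·1) = (6, 7)
w2 = Bw1 = (4·6 + 6·7; 4·6 + 7·7) = (66, 73)
Requested component of w2: 73

73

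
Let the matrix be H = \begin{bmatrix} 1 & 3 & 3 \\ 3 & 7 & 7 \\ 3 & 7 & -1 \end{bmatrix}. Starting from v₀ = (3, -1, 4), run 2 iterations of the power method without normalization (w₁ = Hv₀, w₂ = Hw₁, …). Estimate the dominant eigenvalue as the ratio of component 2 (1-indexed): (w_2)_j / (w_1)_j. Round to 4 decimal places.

w1 = Hv₀ = (1·3 + 3·(-1) + 3·4; 3·3 + 7·(-1) + 7·4; 3·3 + 7·(-1) + (-1)·4) = (12, 30, -2)
w2 = Hw1 = (1·12 + 3·30 + 3·(-2); 3·12 + 7·30 + 7·(-2); 3·12 + 7·30 + (-1)·(-2)) = (96, 232, 248)
Ratio at component: 232 / 30 = 7.7333

λ ≈ 7.7333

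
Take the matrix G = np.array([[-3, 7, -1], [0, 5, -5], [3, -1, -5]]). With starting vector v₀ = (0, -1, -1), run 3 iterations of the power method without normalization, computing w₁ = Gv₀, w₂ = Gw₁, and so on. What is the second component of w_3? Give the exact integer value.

90

w1 = Gv₀ = ((-3)·0 + 7·(-1) + (-1)·(-1); 0·0 + 5·(-1) + (-5)·(-1); 3·0 + (-1)·(-1) + (-5)·(-1)) = (-6, 0, 6)
w2 = Gw1 = ((-3)·(-6) + 7·0 + (-1)·6; 0·(-6) + 5·0 + (-5)·6; 3·(-6) + (-1)·0 + (-5)·6) = (12, -30, -48)
w3 = Gw2 = (-198, 90, 306)
The requested component of w3 is 90.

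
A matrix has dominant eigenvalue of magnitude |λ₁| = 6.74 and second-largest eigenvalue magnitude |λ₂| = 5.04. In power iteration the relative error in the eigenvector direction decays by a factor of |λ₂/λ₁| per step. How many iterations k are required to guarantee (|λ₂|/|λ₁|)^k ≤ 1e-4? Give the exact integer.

|λ₂/λ₁| = 5.04/6.74 = 0.74777
Need k ≥ ln(1e-4) / ln(0.74777) = -9.2103 / -0.2907 ≈ 31.688
Smallest integer k satisfying the bound: 32

32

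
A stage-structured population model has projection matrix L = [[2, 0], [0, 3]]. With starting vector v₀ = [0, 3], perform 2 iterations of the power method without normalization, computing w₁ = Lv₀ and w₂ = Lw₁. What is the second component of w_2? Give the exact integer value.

w1 = Lv₀ = (2·0 + 0·3; 0·0 + 3·3) = (0, 9)
w2 = Lw1 = (2·0 + 0·9; 0·0 + 3·9) = (0, 27)
The requested component of w2 is 27.

27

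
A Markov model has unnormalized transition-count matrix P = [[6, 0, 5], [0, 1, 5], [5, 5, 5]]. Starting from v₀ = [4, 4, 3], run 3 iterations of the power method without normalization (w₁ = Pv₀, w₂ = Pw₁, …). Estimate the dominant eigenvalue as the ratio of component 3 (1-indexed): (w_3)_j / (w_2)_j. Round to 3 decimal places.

w1 = Pv₀ = (6·4 + 0·4 + 5·3; 0·4 + 1·4 + 5·3; 5·4 + 5·4 + 5·3) = (39, 19, 55)
w2 = Pw1 = (6·39 + 0·19 + 5·55; 0·39 + 1·19 + 5·55; 5·39 + 5·19 + 5·55) = (509, 294, 565)
w3 = Pw2 = (5879, 3119, 6840)
Ratio at component: 6840 / 565 = 12.106

λ ≈ 12.106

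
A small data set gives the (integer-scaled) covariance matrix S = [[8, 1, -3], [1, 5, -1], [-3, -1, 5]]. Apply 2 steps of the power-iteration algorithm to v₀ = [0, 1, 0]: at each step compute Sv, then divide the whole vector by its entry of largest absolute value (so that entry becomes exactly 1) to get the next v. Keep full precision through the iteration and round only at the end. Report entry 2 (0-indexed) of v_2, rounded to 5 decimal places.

Sv0 = (1.000000, 5.000000, -1.000000); divide by 5.000000 → v1 = (0.200000, 1.000000, -0.200000)
Sv1 = (3.200000, 5.400000, -2.600000); divide by 5.400000 → v2 = (0.592593, 1.000000, -0.481481)
Requested entry of v2: -13/27 = -0.48148

-0.48148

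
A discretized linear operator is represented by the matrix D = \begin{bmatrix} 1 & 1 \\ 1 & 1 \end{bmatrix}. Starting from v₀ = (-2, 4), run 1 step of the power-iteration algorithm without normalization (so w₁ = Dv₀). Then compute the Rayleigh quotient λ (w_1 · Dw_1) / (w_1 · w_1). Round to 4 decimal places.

w1 = Dv₀ = (1·(-2) + 1·4; 1·(-2) + 1·4) = (2, 2)
Dw1 = (4, 4)
w1·Dw1 = 2·4 + 2·4 = 16; w1·w1 = 2·2 + 2·2 = 8
λ ≈ 16/8 = 2.0000

2.0000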